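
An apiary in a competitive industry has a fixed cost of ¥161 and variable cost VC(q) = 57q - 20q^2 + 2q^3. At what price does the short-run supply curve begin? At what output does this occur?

The firm shuts down when price falls below the minimum of average variable cost. AVC = VC/q = 57 - 20q + 2q^2.
dAVC/dq = -20 + 4q = 0 gives q = 5. min AVC = 57 - 20·5 + 2·5^2 = 7.
The firm shuts down for any P below ¥7.

¥7 per unit, at q = 5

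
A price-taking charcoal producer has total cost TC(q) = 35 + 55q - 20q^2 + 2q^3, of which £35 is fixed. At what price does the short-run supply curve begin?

Short-run supply begins at min AVC. From VC = 55q - 20q^2 + 2q^3, AVC = 55 - 20q + 2q^2.
At the minimum of AVC, MC = AVC. MC = 55 - 40q + 6q^2; setting MC = AVC gives 4q^2 - 20q = 0, so q = 5. min AVC = 5.
So the shutdown price is £5.

£5 per unit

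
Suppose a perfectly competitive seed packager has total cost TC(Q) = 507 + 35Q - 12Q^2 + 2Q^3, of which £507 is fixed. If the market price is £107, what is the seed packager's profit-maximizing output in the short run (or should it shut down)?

Produce at Q = 6

Strip out fixed cost: VC = 35Q - 12Q^2 + 2Q^3. Then AVC = 35 - 12Q + 2Q^2 and MC = 35 - 24Q + 6Q^2.
The AVC parabola has its vertex at Q = 12/4 = 3, where AVC = 35 - 12·3 + 2·3^2 = £17.
Since P = £107 ≥ min AVC = £17, price covers variable cost and the firm should produce.
Solving P = MC: -72 - 24Q + 6Q^2 = 0 ⇒ Q = -2 or 6. On the upward-sloping branch, Q* = 6.
Check: AVC at Q = 6 is £35 ≤ P, so revenue covers variable cost.
Profit = P·Q − TC = 107·6 − 717 = -£75, a loss, but smaller than the £507 fixed cost the firm would lose by shutting down.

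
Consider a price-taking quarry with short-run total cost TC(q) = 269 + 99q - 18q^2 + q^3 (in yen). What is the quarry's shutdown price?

The shutdown price is the minimum of AVC. VC = 99q - 18q^2 + q^3, so AVC = 99 - 18q + q^2.
At the minimum of AVC, MC = AVC. MC = 99 - 36q + 3q^2; setting MC = AVC gives 2q^2 - 18q = 0, so q = 9. min AVC = 18.
So the shutdown price is ¥18.

¥18 per unit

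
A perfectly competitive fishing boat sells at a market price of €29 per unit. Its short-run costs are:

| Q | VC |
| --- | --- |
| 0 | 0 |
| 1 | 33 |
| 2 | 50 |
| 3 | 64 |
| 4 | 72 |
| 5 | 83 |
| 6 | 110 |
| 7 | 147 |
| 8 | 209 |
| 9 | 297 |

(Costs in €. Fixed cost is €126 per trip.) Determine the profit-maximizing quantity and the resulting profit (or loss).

Compute π = P·Q − TC at each output: Q=0: -126; Q=1: -130; Q=2: -118; Q=3: -103; Q=4: -82; Q=5: -64; Q=6: -62; Q=7: -70; Q=8: -103; Q=9: -162.
Profit is maximized at Q = 6. AVC there is 110/6 = €18.33 ≤ P, so producing beats shutting down (which would give -€126).

Q = 6; profit = -€62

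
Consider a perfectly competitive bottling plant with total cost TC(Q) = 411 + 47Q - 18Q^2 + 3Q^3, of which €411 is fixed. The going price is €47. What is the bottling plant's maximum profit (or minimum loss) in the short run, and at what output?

AVC = 47 - 18Q + 3Q^2; min AVC = €20 at Q = 3. Since P = €47 ≥ min AVC, the firm produces.
With MC = 47 - 36Q + 9Q^2, P = MC on the upward-sloping part at Q* = 4.
TR = 47·4 = 188. TC = 411 + 92 = 503. Profit = 188 − 503 = -€315.
Shutting down would mean losing the fixed cost of €411, so operating at a loss of €315 is better by €96.

Profit = -€315 at Q = 4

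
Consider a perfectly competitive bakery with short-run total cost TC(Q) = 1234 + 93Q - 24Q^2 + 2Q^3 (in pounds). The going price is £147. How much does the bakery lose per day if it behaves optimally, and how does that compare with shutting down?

Profit = -£262 at Q = 9

AVC = 93 - 24Q + 2Q^2 has its minimum £21 at Q = 6; price £147 clears that bar, so the firm operates.
With MC = 93 - 48Q + 6Q^2, P = MC on the upward-sloping part at Q* = 9.
TR = 147·9 = 1323. TC = 1234 + 351 = 1585. Profit = 1323 − 1585 = -£262.
By producing, the firm covers all variable cost plus £972 of fixed cost; shutting down would lose the full £1234.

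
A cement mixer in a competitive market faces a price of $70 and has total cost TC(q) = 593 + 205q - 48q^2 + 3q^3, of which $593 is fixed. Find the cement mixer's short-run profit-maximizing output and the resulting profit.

Profit = -$107 at q = 9

AVC = 205 - 48q + 3q^2 has its minimum $13 at q = 8; price $70 clears that bar, so the firm operates.
MC = 205 - 96q + 9q^2. Setting P = MC and taking the root on the rising branch gives q* = 9.
TR = 70·9 = 630. TC = 593 + 144 = 737. Profit = 630 − 737 = -$107.
That loss of $107 beats the $593 the firm would lose by shutting down; producing recovers $486 of fixed cost.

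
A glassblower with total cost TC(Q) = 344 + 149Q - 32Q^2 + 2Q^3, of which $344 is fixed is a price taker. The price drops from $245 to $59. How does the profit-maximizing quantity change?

Output falls from 12 to 9

AVC = 149 - 32Q + 2Q^2, minimized at Q = 8 where min AVC = $21. MC = 149 - 64Q + 6Q^2.
With P = $245 above the shutdown price, P = MC gives Q = 12.
At P = $59 ≥ min AVC, set P = MC: Q = 9. The firm stays open but cuts output.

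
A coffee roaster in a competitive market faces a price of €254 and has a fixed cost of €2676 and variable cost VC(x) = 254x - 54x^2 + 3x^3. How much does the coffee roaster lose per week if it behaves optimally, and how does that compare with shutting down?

AVC = 254 - 54x + 3x^2 has its minimum €11 at x = 9; price €254 clears that bar, so the firm operates.
With MC = 254 - 108x + 9x^2, P = MC on the upward-sloping part at x* = 12.
TR = 254·12 = 3048. TC = 2676 + 456 = 3132. Profit = 3048 − 3132 = -€84.
Shutting down would mean losing the fixed cost of €2676, so operating at a loss of €84 is better by €2592.

Profit = -€84 at x = 12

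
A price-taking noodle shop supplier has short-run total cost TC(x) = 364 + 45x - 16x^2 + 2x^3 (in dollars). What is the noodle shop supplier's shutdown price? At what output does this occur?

The firm shuts down when price falls below the minimum of average variable cost. AVC = VC/x = 45 - 16x + 2x^2.
At the minimum of AVC, MC = AVC. MC = 45 - 32x + 6x^2; setting MC = AVC gives 4x^2 - 16x = 0, so x = 4. min AVC = 13.
The firm shuts down for any P below $13.

$13 per unit, at x = 4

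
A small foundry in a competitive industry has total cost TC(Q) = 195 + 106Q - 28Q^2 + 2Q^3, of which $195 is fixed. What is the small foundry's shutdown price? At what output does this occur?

Short-run supply begins at min AVC. From VC = 106Q - 28Q^2 + 2Q^3, AVC = 106 - 28Q + 2Q^2.
dAVC/dQ = -28 + 4Q = 0 gives Q = 7. min AVC = 106 - 28·7 + 2·7^2 = 8.
For P < $8 the firm produces nothing.

$8 per unit, at Q = 7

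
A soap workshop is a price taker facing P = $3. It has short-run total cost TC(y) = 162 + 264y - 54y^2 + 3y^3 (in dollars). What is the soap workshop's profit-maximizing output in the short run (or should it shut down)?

Shut down

Strip out fixed cost: VC = 264y - 54y^2 + 3y^3. Then AVC = 264 - 54y + 3y^2 and MC = 264 - 108y + 9y^2.
AVC is minimized where dAVC/dy = -54 + 6y = 0, at y = 9; min AVC = 264 - 54·9 + 3·9^2 = $21.
P = $3 lies below min AVC = $21; no output level covers variable cost.
Shutting down limits the loss to fixed cost, $162.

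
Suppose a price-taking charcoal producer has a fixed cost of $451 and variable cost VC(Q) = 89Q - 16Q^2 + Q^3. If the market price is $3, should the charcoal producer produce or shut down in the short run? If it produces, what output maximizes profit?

Shut down

Strip out fixed cost: VC = 89Q - 16Q^2 + Q^3. Then AVC = 89 - 16Q + Q^2 and MC = 89 - 32Q + 3Q^2.
The AVC parabola has its vertex at Q = 16/2 = 8, where AVC = 89 - 16·8 + 8^2 = $25.
P = $3 lies below min AVC = $25; no output level covers variable cost.
Best response: produce nothing and absorb the $451 fixed cost.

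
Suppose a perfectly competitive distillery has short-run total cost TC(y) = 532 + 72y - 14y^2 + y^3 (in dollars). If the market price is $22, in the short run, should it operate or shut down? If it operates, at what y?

Variable cost is VC = 72y - 14y^2 + y^3, so AVC = VC/y = 72 - 14y + y^2 and MC = dTC/dy = 72 - 28y + 3y^2.
The AVC parabola has its vertex at y = 14/2 = 7, where AVC = 72 - 14·7 + 7^2 = $23.
P = $22 lies below min AVC = $23; no output level covers variable cost.
The firm minimizes its loss by shutting down and losing only its fixed cost of $532.

Shut down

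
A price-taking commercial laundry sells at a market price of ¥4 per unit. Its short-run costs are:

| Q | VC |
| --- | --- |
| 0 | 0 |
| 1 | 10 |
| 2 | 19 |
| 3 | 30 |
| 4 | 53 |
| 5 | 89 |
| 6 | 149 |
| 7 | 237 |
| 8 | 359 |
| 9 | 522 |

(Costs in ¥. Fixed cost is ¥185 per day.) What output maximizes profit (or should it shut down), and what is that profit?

Q = 0 (shut down); profit = -¥185

Compute π = P·Q − TC at each output: Q=0: -185; Q=1: -191; Q=2: -196; Q=3: -203; Q=4: -222; Q=5: -254; Q=6: -310; Q=7: -394; Q=8: -512; Q=9: -671.
Profit is highest at Q = 0. Equivalently, the lowest AVC in the table is 19/2 ≈ ¥9.50 at Q = 2, and P = ¥4 falls below it — price never covers variable cost, so the firm shuts down and loses only its fixed cost.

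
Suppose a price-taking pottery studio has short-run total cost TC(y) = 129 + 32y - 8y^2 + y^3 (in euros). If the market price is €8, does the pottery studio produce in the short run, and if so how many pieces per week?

Shut down

Strip out fixed cost: VC = 32y - 8y^2 + y^3. Then AVC = 32 - 8y + y^2 and MC = 32 - 16y + 3y^2.
The AVC parabola has its vertex at y = 8/2 = 4, where AVC = 32 - 8·4 + 4^2 = €16.
P = €8 lies below min AVC = €16; no output level covers variable cost.
Best response: produce nothing and absorb the €129 fixed cost.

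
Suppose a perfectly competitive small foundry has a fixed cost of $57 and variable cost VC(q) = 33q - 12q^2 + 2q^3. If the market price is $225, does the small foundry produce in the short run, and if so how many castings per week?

Produce at q = 8

Strip out fixed cost: VC = 33q - 12q^2 + 2q^3. Then AVC = 33 - 12q + 2q^2 and MC = 33 - 24q + 6q^2.
AVC hits its minimum where MC = AVC, at q = 3, giving min AVC = 33 - 12·3 + 2·3^2 = $15.
P = $225 exceeds min AVC = $15, so the firm stays open.
Solving P = MC: -192 - 24q + 6q^2 = 0 ⇒ q = -4 or 8. On the upward-sloping branch, q* = 8.
Check: AVC at q = 8 is $65 ≤ P, so revenue covers variable cost.
Profit = P·q − TC = 225·8 − 577 = $1223.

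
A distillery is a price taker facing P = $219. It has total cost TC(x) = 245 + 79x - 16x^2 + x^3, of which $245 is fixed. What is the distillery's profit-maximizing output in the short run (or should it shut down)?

Produce at x = 14

From TC, MC = TC'(x) = 79 - 32x + 3x^2 and AVC = VC/x = 79 - 16x + x^2.
AVC hits its minimum where MC = AVC, at x = 8, giving min AVC = 79 - 16·8 + 8^2 = $15.
Since P = $219 ≥ min AVC = $15, price covers variable cost and the firm should produce.
P = MC gives -140 - 32x + 3x^2 = 0, with roots -10/3 and 14. Take the larger (rising MC): x* = 14.
Check: AVC at x = 14 is $51 ≤ P, so revenue covers variable cost.
Profit = P·x − TC = 219·14 − 959 = $2107.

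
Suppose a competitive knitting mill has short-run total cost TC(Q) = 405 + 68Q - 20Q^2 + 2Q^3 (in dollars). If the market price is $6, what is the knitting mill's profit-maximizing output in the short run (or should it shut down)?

Strip out fixed cost: VC = 68Q - 20Q^2 + 2Q^3. Then AVC = 68 - 20Q + 2Q^2 and MC = 68 - 40Q + 6Q^2.
AVC hits its minimum where MC = AVC, at Q = 5, giving min AVC = 68 - 20·5 + 2·5^2 = $18.
P = $6 lies below min AVC = $18; no output level covers variable cost.
Shutting down limits the loss to fixed cost, $405.

Shut down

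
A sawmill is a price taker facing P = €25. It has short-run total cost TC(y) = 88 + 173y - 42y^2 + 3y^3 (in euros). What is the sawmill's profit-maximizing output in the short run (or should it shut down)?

Shut down

From TC, MC = TC'(y) = 173 - 84y + 9y^2 and AVC = VC/y = 173 - 42y + 3y^2.
The AVC parabola has its vertex at y = 42/6 = 7, where AVC = 173 - 42·7 + 3·7^2 = €26.
P = €25 lies below min AVC = €26; no output level covers variable cost.
Shutting down limits the loss to fixed cost, €88.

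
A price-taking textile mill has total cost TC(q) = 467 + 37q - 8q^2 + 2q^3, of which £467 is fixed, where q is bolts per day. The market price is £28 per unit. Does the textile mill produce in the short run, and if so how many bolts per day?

Variable cost is VC = 37q - 8q^2 + 2q^3, so AVC = VC/q = 37 - 8q + 2q^2 and MC = dTC/dq = 37 - 16q + 6q^2.
AVC hits its minimum where MC = AVC, at q = 2, giving min AVC = 37 - 8·2 + 2·2^2 = £29.
P = £28 lies below min AVC = £29; no output level covers variable cost.
Shutting down limits the loss to fixed cost, £467.

Shut down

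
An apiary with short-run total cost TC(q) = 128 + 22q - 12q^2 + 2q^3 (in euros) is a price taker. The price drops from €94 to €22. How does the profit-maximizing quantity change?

Output falls from 6 to 4

MC = 22 - 24q + 6q^2; the shutdown threshold is min AVC = €4 (at q = 3).
At P = €94 ≥ min AVC, set P = MC on the rising branch: q = 6.
At P = €22 ≥ min AVC, set P = MC: q = 4. The firm stays open but cuts output.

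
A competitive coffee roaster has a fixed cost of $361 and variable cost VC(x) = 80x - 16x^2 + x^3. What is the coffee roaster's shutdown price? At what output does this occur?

$16 per unit, at x = 8

The shutdown price is the minimum of AVC. VC = 80x - 16x^2 + x^3, so AVC = 80 - 16x + x^2.
At the minimum of AVC, MC = AVC. MC = 80 - 32x + 3x^2; setting MC = AVC gives 2x^2 - 16x = 0, so x = 8. min AVC = 16.
So the shutdown price is $16.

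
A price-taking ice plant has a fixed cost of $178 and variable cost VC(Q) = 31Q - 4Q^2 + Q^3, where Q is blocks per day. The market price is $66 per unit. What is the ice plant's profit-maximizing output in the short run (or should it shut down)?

From TC, MC = TC'(Q) = 31 - 8Q + 3Q^2 and AVC = VC/Q = 31 - 4Q + Q^2.
The AVC parabola has its vertex at Q = 4/2 = 2, where AVC = 31 - 4·2 + 2^2 = $27.
P = $66 exceeds min AVC = $27, so the firm stays open.
P = MC gives -35 - 8Q + 3Q^2 = 0, with roots -7/3 and 5. Take the larger (rising MC): Q* = 5.
Check: AVC at Q = 5 is $36 ≤ P, so revenue covers variable cost.
Profit = P·Q − TC = 66·5 − 358 = -$28, a loss, but smaller than the $178 fixed cost the firm would lose by shutting down.

Produce at Q = 5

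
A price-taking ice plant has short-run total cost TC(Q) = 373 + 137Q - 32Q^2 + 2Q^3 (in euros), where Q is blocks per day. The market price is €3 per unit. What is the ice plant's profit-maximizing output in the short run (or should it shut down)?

From TC, MC = TC'(Q) = 137 - 64Q + 6Q^2 and AVC = VC/Q = 137 - 32Q + 2Q^2.
AVC is minimized where dAVC/dQ = -32 + 4Q = 0, at Q = 8; min AVC = 137 - 32·8 + 2·8^2 = €9.
With P < min AVC (€3 < €9), every unit sold adds to the loss.
Best response: produce nothing and absorb the €373 fixed cost.

Shut down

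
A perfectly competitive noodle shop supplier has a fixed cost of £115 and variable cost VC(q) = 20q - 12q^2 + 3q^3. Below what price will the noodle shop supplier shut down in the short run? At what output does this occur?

Short-run supply begins at min AVC. From VC = 20q - 12q^2 + 3q^3, AVC = 20 - 12q + 3q^2.
dAVC/dq = -12 + 6q = 0 gives q = 2. min AVC = 20 - 12·2 + 3·2^2 = 8.
For P < £8 the firm produces nothing.

£8 per unit, at q = 2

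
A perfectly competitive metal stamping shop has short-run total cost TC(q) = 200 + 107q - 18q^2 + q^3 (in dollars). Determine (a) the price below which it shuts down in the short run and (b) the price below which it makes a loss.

Shutdown price = $26; break-even price = $47

Shutdown price = min AVC. AVC = 107 - 18q + q^2, with vertex at q = 9 and minimum $26.
ATC = 200/q + 107 - 18q + q^2. Setting dATC/dq = −200/q^2 − 18 + 2q = 0 gives q = 10 (since 2·10^3 − 18·10^2 = 200).
min ATC = 200/10 + 107 − 18·10 + 10^2 = $47. That is the break-even price.
Between these two prices the firm operates at a loss; above $47 it earns a profit.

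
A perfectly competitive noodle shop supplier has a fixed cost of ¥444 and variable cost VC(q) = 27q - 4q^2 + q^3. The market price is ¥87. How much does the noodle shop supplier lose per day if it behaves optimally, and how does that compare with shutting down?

AVC = 27 - 4q + q^2 has its minimum ¥23 at q = 2; price ¥87 clears that bar, so the firm operates.
With MC = 27 - 8q + 3q^2, P = MC on the upward-sloping part at q* = 6.
TR = 87·6 = 522. TC = 444 + 234 = 678. Profit = 522 − 678 = -¥156.
By producing, the firm covers all variable cost plus ¥288 of fixed cost; shutting down would lose the full ¥444.

Profit = -¥156 at q = 6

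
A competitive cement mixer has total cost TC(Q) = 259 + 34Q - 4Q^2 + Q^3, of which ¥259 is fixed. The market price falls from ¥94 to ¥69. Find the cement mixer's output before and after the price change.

Output falls from 6 to 5

MC = 34 - 8Q + 3Q^2; the shutdown threshold is min AVC = ¥30 (at Q = 2).
With P = ¥94 above the shutdown price, P = MC gives Q = 6.
At P = ¥69 ≥ min AVC, set P = MC: Q = 5. The firm stays open but cuts output.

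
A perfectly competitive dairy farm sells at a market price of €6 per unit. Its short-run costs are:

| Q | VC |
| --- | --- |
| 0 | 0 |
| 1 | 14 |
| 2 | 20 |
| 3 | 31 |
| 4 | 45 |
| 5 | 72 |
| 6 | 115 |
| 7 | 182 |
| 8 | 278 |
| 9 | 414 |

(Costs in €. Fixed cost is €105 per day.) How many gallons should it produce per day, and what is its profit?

Q = 0 (shut down); profit = -€105

Profit at each row (π = 6Q − TC): Q=0: -105; Q=1: -113; Q=2: -113; Q=3: -118; Q=4: -126; Q=5: -147; Q=6: -184; Q=7: -245; Q=8: -335; Q=9: -465.
Profit is highest at Q = 0. Equivalently, the lowest AVC in the table is 20/2 ≈ €10 at Q = 2, and P = €6 falls below it — price never covers variable cost, so the firm shuts down and loses only its fixed cost.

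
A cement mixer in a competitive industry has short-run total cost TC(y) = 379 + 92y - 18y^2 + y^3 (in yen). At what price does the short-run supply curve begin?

The firm shuts down when price falls below the minimum of average variable cost. AVC = VC/y = 92 - 18y + y^2.
At the minimum of AVC, MC = AVC. MC = 92 - 36y + 3y^2; setting MC = AVC gives 2y^2 - 18y = 0, so y = 9. min AVC = 11.
The firm shuts down for any P below ¥11.

¥11 per unit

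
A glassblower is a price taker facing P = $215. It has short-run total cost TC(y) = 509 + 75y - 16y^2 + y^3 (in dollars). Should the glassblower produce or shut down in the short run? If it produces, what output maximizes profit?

Produce at y = 14

From TC, MC = TC'(y) = 75 - 32y + 3y^2 and AVC = VC/y = 75 - 16y + y^2.
The AVC parabola has its vertex at y = 16/2 = 8, where AVC = 75 - 16·8 + 8^2 = $11.
Because $215 ≥ $11, revenue can cover variable cost; the firm operates.
Set P = MC: 215 = 75 - 32y + 3y^2 → -140 - 32y + 3y^2 = 0. The roots are y = -10/3 and y = 14; the profit-maximizing output is on the rising part of MC, so y* = 14.
Check: AVC at y = 14 is $47 ≤ P, so revenue covers variable cost.
Profit = P·y − TC = 215·14 − 1167 = $1843.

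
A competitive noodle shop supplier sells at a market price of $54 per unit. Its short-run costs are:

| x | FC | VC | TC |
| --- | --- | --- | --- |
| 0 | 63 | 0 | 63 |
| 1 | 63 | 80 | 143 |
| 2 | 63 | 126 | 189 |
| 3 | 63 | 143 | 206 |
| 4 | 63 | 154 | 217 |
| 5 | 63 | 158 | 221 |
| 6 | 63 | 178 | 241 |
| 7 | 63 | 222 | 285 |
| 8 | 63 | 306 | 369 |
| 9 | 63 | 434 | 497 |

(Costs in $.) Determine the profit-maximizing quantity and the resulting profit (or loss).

x = 7; profit = $93

Compute π = P·x − TC at each output: x=0: -63; x=1: -89; x=2: -81; x=3: -44; x=4: -1; x=5: 49; x=6: 83; x=7: 93; x=8: 63; x=9: -11.
Profit is maximized at x = 7. AVC there is 222/7 = $31.71 ≤ P, so producing beats shutting down (which would give -$63).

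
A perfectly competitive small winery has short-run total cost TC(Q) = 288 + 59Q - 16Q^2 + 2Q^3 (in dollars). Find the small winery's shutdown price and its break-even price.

Shutdown price = $27; break-even price = $83

AVC = 59 - 16Q + 2Q^2; minimized at Q = 4, giving min AVC = $27. That is the shutdown price.
ATC = 288/Q + 59 - 16Q + 2Q^2. Setting dATC/dQ = −288/Q^2 − 16 + 4Q = 0 gives Q = 6 (since 4·6^3 − 16·6^2 = 288).
min ATC = 288/6 + 59 − 16·6 + 2·6^2 = $83. That is the break-even price.
Between these two prices the firm operates at a loss; above $83 it earns a profit.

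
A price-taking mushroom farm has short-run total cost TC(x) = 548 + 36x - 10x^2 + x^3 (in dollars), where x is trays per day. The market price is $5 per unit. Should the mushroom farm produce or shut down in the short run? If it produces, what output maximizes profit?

Shut down

From TC, MC = TC'(x) = 36 - 20x + 3x^2 and AVC = VC/x = 36 - 10x + x^2.
The AVC parabola has its vertex at x = 10/2 = 5, where AVC = 36 - 10·5 + 5^2 = $11.
Since P = $5 < min AVC = $11, price fails to cover variable cost at any output.
The firm minimizes its loss by shutting down and losing only its fixed cost of $548.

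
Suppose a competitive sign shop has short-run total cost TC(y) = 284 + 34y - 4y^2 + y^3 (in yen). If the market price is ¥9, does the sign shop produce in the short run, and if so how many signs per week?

Shut down

From TC, MC = TC'(y) = 34 - 8y + 3y^2 and AVC = VC/y = 34 - 4y + y^2.
AVC hits its minimum where MC = AVC, at y = 2, giving min AVC = 34 - 4·2 + 2^2 = ¥30.
With P < min AVC (¥9 < ¥30), every unit sold adds to the loss.
The firm minimizes its loss by shutting down and losing only its fixed cost of ¥284.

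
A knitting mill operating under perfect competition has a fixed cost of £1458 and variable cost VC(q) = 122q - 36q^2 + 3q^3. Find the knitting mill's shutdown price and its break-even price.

Shutdown price = £14; break-even price = £203

Shutdown price = min AVC. AVC = 122 - 36q + 3q^2, with vertex at q = 6 and minimum £14.
ATC = 1458/q + 122 - 36q + 3q^2. Setting dATC/dq = −1458/q^2 − 36 + 6q = 0 gives q = 9 (since 6·9^3 − 36·9^2 = 1458).
min ATC = 1458/9 + 122 − 36·9 + 3·9^2 = £203. That is the break-even price.
Between these two prices the firm operates at a loss; above £203 it earns a profit.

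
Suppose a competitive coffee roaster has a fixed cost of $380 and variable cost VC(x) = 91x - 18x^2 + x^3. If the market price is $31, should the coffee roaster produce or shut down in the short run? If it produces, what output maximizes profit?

Produce at x = 10

Strip out fixed cost: VC = 91x - 18x^2 + x^3. Then AVC = 91 - 18x + x^2 and MC = 91 - 36x + 3x^2.
AVC hits its minimum where MC = AVC, at x = 9, giving min AVC = 91 - 18·9 + 9^2 = $10.
Because $31 ≥ $10, revenue can cover variable cost; the firm operates.
P = MC gives 60 - 36x + 3x^2 = 0, with roots 2 and 10. Take the larger (rising MC): x* = 10.
Check: AVC at x = 10 is $11 ≤ P, so revenue covers variable cost.
Profit = P·x − TC = 31·10 − 490 = -$180, a loss, but smaller than the $380 fixed cost the firm would lose by shutting down.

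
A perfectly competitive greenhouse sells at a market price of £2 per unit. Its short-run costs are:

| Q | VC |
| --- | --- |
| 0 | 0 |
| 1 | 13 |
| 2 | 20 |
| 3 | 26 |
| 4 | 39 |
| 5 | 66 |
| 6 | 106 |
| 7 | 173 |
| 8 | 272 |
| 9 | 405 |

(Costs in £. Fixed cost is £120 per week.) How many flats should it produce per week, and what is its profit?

Q = 0 (shut down); profit = -£120

Profit at each row (π = 2Q − TC): Q=0: -120; Q=1: -131; Q=2: -136; Q=3: -140; Q=4: -151; Q=5: -176; Q=6: -214; Q=7: -279; Q=8: -376; Q=9: -507.
Profit is highest at Q = 0. Equivalently, the lowest AVC in the table is 26/3 ≈ £8.67 at Q = 3, and P = £2 falls below it — price never covers variable cost, so the firm shuts down and loses only its fixed cost.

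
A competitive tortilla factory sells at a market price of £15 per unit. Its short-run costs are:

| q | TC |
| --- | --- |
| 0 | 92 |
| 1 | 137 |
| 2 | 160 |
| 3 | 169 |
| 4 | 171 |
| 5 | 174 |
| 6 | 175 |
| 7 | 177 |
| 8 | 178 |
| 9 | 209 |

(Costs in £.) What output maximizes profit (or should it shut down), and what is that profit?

q = 8; profit = -£58

Compute π = P·q − TC at each output: q=0: -92; q=1: -122; q=2: -130; q=3: -124; q=4: -111; q=5: -99; q=6: -85; q=7: -72; q=8: -58; q=9: -74.
Profit is maximized at q = 8. AVC there is 86/8 = £10.75 ≤ P, so producing beats shutting down (which would give -£92).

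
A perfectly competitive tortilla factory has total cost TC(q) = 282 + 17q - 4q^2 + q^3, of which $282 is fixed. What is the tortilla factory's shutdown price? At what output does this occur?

$13 per unit, at q = 2

The shutdown price is the minimum of AVC. VC = 17q - 4q^2 + q^3, so AVC = 17 - 4q + q^2.
At the minimum of AVC, MC = AVC. MC = 17 - 8q + 3q^2; setting MC = AVC gives 2q^2 - 4q = 0, so q = 2. min AVC = 13.
So the shutdown price is $13.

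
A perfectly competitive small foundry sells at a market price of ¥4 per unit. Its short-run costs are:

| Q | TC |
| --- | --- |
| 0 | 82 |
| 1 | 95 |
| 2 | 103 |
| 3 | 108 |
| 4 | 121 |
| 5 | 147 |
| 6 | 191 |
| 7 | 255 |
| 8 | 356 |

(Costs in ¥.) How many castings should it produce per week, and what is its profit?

Q = 0 (shut down); profit = -¥82

Profit at each row (π = 4Q − TC): Q=0: -82; Q=1: -91; Q=2: -95; Q=3: -96; Q=4: -105; Q=5: -127; Q=6: -167; Q=7: -227; Q=8: -324.
Profit is highest at Q = 0. Equivalently, the lowest AVC in the table is 26/3 ≈ ¥8.67 at Q = 3, and P = ¥4 falls below it — price never covers variable cost, so the firm shuts down and loses only its fixed cost.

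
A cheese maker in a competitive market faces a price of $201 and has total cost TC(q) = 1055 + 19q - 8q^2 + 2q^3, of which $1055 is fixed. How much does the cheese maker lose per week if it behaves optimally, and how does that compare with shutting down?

Profit = -$75 at q = 7

AVC = 19 - 8q + 2q^2 has its minimum $11 at q = 2; price $201 clears that bar, so the firm operates.
MC = 19 - 16q + 6q^2. Setting P = MC and taking the root on the rising branch gives q* = 7.
TR = 201·7 = 1407. TC = 1055 + 427 = 1482. Profit = 1407 − 1482 = -$75.
By producing, the firm covers all variable cost plus $980 of fixed cost; shutting down would lose the full $1055.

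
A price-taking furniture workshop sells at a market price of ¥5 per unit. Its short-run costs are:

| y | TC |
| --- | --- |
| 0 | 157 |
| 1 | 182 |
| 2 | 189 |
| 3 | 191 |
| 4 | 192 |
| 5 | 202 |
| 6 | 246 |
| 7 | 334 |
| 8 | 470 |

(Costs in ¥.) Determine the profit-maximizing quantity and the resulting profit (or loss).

Compute π = P·y − TC at each output: y=0: -157; y=1: -177; y=2: -179; y=3: -176; y=4: -172; y=5: -177; y=6: -216; y=7: -299; y=8: -430.
Profit is highest at y = 0. Equivalently, the lowest AVC in the table is 35/4 ≈ ¥8.75 at y = 4, and P = ¥5 falls below it — price never covers variable cost, so the firm shuts down and loses only its fixed cost.

y = 0 (shut down); profit = -¥157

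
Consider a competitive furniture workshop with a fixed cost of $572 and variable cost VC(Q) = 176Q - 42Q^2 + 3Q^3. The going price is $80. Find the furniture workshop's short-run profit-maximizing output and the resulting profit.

Profit = -$188 at Q = 8

AVC = 176 - 42Q + 3Q^2 has its minimum $29 at Q = 7; price $80 clears that bar, so the firm operates.
With MC = 176 - 84Q + 9Q^2, P = MC on the upward-sloping part at Q* = 8.
TR = 80·8 = 640. TC = 572 + 256 = 828. Profit = 640 − 828 = -$188.
That loss of $188 beats the $572 the firm would lose by shutting down; producing recovers $384 of fixed cost.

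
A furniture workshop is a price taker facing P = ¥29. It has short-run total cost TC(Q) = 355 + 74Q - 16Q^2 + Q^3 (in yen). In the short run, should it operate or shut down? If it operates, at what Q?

Variable cost is VC = 74Q - 16Q^2 + Q^3, so AVC = VC/Q = 74 - 16Q + Q^2 and MC = dTC/dQ = 74 - 32Q + 3Q^2.
AVC hits its minimum where MC = AVC, at Q = 8, giving min AVC = 74 - 16·8 + 8^2 = ¥10.
Because ¥29 ≥ ¥10, revenue can cover variable cost; the firm operates.
Set P = MC: 29 = 74 - 32Q + 3Q^2 → 45 - 32Q + 3Q^2 = 0. The roots are Q = 5/3 and Q = 9; the profit-maximizing output is on the rising part of MC, so Q* = 9.
Check: AVC at Q = 9 is ¥11 ≤ P, so revenue covers variable cost.
Profit = P·Q − TC = 29·9 − 454 = -¥193, a loss, but smaller than the ¥355 fixed cost the firm would lose by shutting down.

Produce at Q = 9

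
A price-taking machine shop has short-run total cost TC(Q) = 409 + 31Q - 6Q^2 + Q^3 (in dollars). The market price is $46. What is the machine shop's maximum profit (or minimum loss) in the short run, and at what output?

AVC = 31 - 6Q + Q^2; min AVC = $22 at Q = 3. Since P = $46 ≥ min AVC, the firm produces.
MC = 31 - 12Q + 3Q^2. Setting P = MC and taking the root on the rising branch gives Q* = 5.
TR = 46·5 = 230. TC = 409 + 130 = 539. Profit = 230 − 539 = -$309.
By producing, the firm covers all variable cost plus $100 of fixed cost; shutting down would lose the full $409.

Profit = -$309 at Q = 5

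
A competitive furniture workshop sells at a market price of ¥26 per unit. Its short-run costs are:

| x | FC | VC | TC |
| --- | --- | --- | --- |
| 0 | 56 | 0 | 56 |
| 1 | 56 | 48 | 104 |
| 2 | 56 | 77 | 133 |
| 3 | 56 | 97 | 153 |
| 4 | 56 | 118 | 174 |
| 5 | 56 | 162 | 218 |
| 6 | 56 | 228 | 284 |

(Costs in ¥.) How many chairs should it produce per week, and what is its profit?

x = 0 (shut down); profit = -¥56

Compute π = P·x − TC at each output: x=0: -56; x=1: -78; x=2: -81; x=3: -75; x=4: -70; x=5: -88; x=6: -128.
Profit is highest at x = 0. Equivalently, the lowest AVC in the table is 118/4 ≈ ¥29.50 at x = 4, and P = ¥26 falls below it — price never covers variable cost, so the firm shuts down and loses only its fixed cost.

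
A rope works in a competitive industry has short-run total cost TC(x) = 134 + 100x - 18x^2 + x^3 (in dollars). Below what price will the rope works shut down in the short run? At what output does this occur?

The firm shuts down when price falls below the minimum of average variable cost. AVC = VC/x = 100 - 18x + x^2.
At the minimum of AVC, MC = AVC. MC = 100 - 36x + 3x^2; setting MC = AVC gives 2x^2 - 18x = 0, so x = 9. min AVC = 19.
For P < $19 the firm produces nothing.

$19 per unit, at x = 9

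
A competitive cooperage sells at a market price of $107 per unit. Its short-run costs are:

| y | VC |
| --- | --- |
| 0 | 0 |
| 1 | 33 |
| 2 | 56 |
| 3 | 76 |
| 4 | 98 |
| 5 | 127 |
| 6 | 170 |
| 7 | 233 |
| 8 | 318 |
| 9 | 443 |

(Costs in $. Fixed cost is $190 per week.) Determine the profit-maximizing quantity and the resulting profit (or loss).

y = 8; profit = $348

Profit at each row (π = 107y − TC): y=0: -190; y=1: -116; y=2: -32; y=3: 55; y=4: 140; y=5: 218; y=6: 282; y=7: 326; y=8: 348; y=9: 330.
Profit is maximized at y = 8. AVC there is 318/8 = $39.75 ≤ P, so producing beats shutting down (which would give -$190).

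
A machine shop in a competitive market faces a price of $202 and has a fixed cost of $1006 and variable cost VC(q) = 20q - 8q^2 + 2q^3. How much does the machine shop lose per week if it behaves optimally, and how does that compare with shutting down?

Profit = -$26 at q = 7

AVC = 20 - 8q + 2q^2 has its minimum $12 at q = 2; price $202 clears that bar, so the firm operates.
With MC = 20 - 16q + 6q^2, P = MC on the upward-sloping part at q* = 7.
TR = 202·7 = 1414. TC = 1006 + 434 = 1440. Profit = 1414 − 1440 = -$26.
That loss of $26 beats the $1006 the firm would lose by shutting down; producing recovers $980 of fixed cost.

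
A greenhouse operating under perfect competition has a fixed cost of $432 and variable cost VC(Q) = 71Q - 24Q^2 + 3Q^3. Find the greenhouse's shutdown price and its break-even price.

Shutdown price = min AVC. AVC = 71 - 24Q + 3Q^2, with vertex at Q = 4 and minimum $23.
ATC = 432/Q + 71 - 24Q + 3Q^2. Setting dATC/dQ = −432/Q^2 − 24 + 6Q = 0 gives Q = 6 (since 6·6^3 − 24·6^2 = 432).
min ATC = 432/6 + 71 − 24·6 + 3·6^2 = $107. That is the break-even price.
Between these two prices the firm operates at a loss; above $107 it earns a profit.

Shutdown price = $23; break-even price = $107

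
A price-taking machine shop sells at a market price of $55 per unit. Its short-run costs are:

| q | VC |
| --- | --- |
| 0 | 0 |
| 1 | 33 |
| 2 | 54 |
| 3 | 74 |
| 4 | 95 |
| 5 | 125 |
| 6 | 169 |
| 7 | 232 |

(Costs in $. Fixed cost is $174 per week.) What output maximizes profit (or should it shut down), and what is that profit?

q = 6; profit = -$13

Compute π = P·q − TC at each output: q=0: -174; q=1: -152; q=2: -118; q=3: -83; q=4: -49; q=5: -24; q=6: -13; q=7: -21.
Profit is maximized at q = 6. AVC there is 169/6 = $28.17 ≤ P, so producing beats shutting down (which would give -$174).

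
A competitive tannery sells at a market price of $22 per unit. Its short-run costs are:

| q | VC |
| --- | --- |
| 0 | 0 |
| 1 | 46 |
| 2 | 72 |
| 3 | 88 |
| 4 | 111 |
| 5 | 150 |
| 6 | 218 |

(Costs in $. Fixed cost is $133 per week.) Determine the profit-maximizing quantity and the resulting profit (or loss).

Profit at each row (π = 22q − TC): q=0: -133; q=1: -157; q=2: -161; q=3: -155; q=4: -156; q=5: -173; q=6: -219.
Profit is highest at q = 0. Equivalently, the lowest AVC in the table is 111/4 ≈ $27.75 at q = 4, and P = $22 falls below it — price never covers variable cost, so the firm shuts down and loses only its fixed cost.

q = 0 (shut down); profit = -$133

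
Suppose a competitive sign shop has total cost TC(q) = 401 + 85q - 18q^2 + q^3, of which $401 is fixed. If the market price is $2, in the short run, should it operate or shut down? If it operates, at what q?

Strip out fixed cost: VC = 85q - 18q^2 + q^3. Then AVC = 85 - 18q + q^2 and MC = 85 - 36q + 3q^2.
AVC hits its minimum where MC = AVC, at q = 9, giving min AVC = 85 - 18·9 + 9^2 = $4.
Since P = $2 < min AVC = $4, price fails to cover variable cost at any output.
Best response: produce nothing and absorb the $401 fixed cost.

Shut down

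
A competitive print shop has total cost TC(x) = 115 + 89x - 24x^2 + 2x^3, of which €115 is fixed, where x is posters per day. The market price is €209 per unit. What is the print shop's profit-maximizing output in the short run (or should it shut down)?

From TC, MC = TC'(x) = 89 - 48x + 6x^2 and AVC = VC/x = 89 - 24x + 2x^2.
AVC is minimized where dAVC/dx = -24 + 4x = 0, at x = 6; min AVC = 89 - 24·6 + 2·6^2 = €17.
Because €209 ≥ €17, revenue can cover variable cost; the firm operates.
Set P = MC: 209 = 89 - 48x + 6x^2 → -120 - 48x + 6x^2 = 0. The roots are x = -2 and x = 10; the profit-maximizing output is on the rising part of MC, so x* = 10.
Check: AVC at x = 10 is €49 ≤ P, so revenue covers variable cost.
Profit = P·x − TC = 209·10 − 605 = €1485.

Produce at x = 10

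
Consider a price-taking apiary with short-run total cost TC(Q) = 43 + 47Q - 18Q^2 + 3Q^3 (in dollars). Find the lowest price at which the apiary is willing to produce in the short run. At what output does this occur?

Short-run supply begins at min AVC. From VC = 47Q - 18Q^2 + 3Q^3, AVC = 47 - 18Q + 3Q^2.
At the minimum of AVC, MC = AVC. MC = 47 - 36Q + 9Q^2; setting MC = AVC gives 6Q^2 - 18Q = 0, so Q = 3. min AVC = 20.
So the shutdown price is $20.

$20 per unit, at Q = 3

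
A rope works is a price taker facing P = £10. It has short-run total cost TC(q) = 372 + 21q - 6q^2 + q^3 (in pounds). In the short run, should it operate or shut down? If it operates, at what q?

Shut down

Strip out fixed cost: VC = 21q - 6q^2 + q^3. Then AVC = 21 - 6q + q^2 and MC = 21 - 12q + 3q^2.
AVC is minimized where dAVC/dq = -6 + 2q = 0, at q = 3; min AVC = 21 - 6·3 + 3^2 = £12.
With P < min AVC (£10 < £12), every unit sold adds to the loss.
Best response: produce nothing and absorb the £372 fixed cost.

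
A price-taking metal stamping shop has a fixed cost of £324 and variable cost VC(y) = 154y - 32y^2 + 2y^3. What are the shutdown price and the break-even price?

AVC = 154 - 32y + 2y^2; minimized at y = 8, giving min AVC = £26. That is the shutdown price.
ATC = 324/y + 154 - 32y + 2y^2. Setting dATC/dy = −324/y^2 − 32 + 4y = 0 gives y = 9 (since 4·9^3 − 32·9^2 = 324).
min ATC = 324/9 + 154 − 32·9 + 2·9^2 = £64. That is the break-even price.
For £26 ≤ P < £64 the firm produces at a loss; below £26 it shuts down.

Shutdown price = £26; break-even price = £64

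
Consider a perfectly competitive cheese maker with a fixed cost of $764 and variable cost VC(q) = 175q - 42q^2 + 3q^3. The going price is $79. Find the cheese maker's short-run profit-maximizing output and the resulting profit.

Profit = -$380 at q = 8

AVC = 175 - 42q + 3q^2 has its minimum $28 at q = 7; price $79 clears that bar, so the firm operates.
With MC = 175 - 84q + 9q^2, P = MC on the upward-sloping part at q* = 8.
TR = 79·8 = 632. TC = 764 + 248 = 1012. Profit = 632 − 1012 = -$380.
By producing, the firm covers all variable cost plus $384 of fixed cost; shutting down would lose the full $764.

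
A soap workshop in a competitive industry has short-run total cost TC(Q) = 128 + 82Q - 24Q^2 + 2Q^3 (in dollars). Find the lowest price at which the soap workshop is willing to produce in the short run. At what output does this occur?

Short-run supply begins at min AVC. From VC = 82Q - 24Q^2 + 2Q^3, AVC = 82 - 24Q + 2Q^2.
dAVC/dQ = -24 + 4Q = 0 gives Q = 6. min AVC = 82 - 24·6 + 2·6^2 = 10.
The firm shuts down for any P below $10.

$10 per unit, at Q = 6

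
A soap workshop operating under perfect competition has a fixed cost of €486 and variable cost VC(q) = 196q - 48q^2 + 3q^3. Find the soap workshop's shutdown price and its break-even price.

Shutdown price = €4; break-even price = €61

AVC = 196 - 48q + 3q^2; minimized at q = 8, giving min AVC = €4. That is the shutdown price.
ATC = 486/q + 196 - 48q + 3q^2. Setting dATC/dq = −486/q^2 − 48 + 6q = 0 gives q = 9 (since 6·9^3 − 48·9^2 = 486).
min ATC = 486/9 + 196 − 48·9 + 3·9^2 = €61. That is the break-even price.
For €4 ≤ P < €61 the firm produces at a loss; below €4 it shuts down.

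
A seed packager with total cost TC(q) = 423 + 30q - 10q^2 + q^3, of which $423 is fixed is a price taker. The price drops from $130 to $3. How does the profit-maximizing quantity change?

MC = 30 - 20q + 3q^2; the shutdown threshold is min AVC = $5 (at q = 5).
At P = $130 ≥ min AVC, set P = MC on the rising branch: q = 10.
At P = $3 < min AVC = $5, price no longer covers variable cost at any output, so the firm shuts down: q = 0.

Output falls from 10 to 0 (the firm shuts down)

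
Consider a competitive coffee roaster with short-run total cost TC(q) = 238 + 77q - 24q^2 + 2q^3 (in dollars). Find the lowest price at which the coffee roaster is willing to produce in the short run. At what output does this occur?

$5 per unit, at q = 6

The firm shuts down when price falls below the minimum of average variable cost. AVC = VC/q = 77 - 24q + 2q^2.
At the minimum of AVC, MC = AVC. MC = 77 - 48q + 6q^2; setting MC = AVC gives 4q^2 - 24q = 0, so q = 6. min AVC = 5.
So the shutdown price is $5.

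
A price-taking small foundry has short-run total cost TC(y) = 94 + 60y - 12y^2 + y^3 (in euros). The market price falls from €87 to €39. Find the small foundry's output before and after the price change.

Output falls from 9 to 7

AVC = 60 - 12y + y^2, minimized at y = 6 where min AVC = €24. MC = 60 - 24y + 3y^2.
With P = €87 above the shutdown price, P = MC gives y = 9.
At P = €39 ≥ min AVC, set P = MC: y = 7. The firm stays open but cuts output.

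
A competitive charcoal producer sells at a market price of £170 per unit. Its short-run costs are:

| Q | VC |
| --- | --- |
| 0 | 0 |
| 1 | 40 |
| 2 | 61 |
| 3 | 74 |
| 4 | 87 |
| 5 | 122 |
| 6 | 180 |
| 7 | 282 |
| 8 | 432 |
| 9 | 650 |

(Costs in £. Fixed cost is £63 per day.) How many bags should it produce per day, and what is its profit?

Q = 8; profit = £865

Compute π = P·Q − TC at each output: Q=0: -63; Q=1: 67; Q=2: 216; Q=3: 373; Q=4: 530; Q=5: 665; Q=6: 777; Q=7: 845; Q=8: 865; Q=9: 817.
Profit is maximized at Q = 8. AVC there is 432/8 = £54 ≤ P, so producing beats shutting down (which would give -£63).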